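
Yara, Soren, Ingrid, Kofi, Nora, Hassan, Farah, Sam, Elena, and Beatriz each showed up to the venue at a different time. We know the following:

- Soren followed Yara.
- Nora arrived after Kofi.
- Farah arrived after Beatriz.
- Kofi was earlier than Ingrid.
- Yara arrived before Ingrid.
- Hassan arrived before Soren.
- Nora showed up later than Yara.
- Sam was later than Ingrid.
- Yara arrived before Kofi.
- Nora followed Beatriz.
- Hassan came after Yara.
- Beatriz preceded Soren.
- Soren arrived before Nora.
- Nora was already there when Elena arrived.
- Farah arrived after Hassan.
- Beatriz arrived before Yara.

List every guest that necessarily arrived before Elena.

Beatriz, Hassan, Kofi, Nora, Soren, Yara

Directly stated before Elena: Nora.
Beatriz reaches Elena via Beatriz → Nora → Elena.
Hassan reaches Elena via Hassan → Soren → Nora → Elena.
Kofi reaches Elena via Kofi → Nora → Elena.
Likewise Soren and Yara each reach Elena by chaining the stated constraints.
No chain forces Sam (or any of the others) ahead of Elena.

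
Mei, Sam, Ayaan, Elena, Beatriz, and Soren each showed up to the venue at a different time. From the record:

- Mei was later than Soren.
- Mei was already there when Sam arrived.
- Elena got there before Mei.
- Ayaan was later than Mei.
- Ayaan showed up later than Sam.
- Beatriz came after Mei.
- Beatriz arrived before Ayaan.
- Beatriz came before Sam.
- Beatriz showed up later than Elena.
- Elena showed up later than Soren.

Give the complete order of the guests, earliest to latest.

The constraints fix every adjacent pair, so only one ordering works:
Soren → Elena → Mei → Beatriz → Sam → Ayaan.

Soren, Elena, Mei, Beatriz, Sam, Ayaan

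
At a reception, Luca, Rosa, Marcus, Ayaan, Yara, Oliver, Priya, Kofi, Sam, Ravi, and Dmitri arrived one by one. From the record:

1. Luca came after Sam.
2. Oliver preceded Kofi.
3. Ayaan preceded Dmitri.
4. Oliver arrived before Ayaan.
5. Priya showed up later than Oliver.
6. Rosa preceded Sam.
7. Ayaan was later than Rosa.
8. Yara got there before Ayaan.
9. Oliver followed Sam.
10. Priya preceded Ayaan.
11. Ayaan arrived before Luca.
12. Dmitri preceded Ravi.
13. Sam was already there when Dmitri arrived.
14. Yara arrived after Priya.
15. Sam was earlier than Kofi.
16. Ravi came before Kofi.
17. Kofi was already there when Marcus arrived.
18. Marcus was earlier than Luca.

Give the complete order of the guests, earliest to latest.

The constraints fix every adjacent pair, so only one ordering works:
Rosa → Sam → Oliver → Priya → Yara → Ayaan → Dmitri → Ravi → Kofi → Marcus → Luca.

Rosa, Sam, Oliver, Priya, Yara, Ayaan, Dmitri, Ravi, Kofi, Marcus, Luca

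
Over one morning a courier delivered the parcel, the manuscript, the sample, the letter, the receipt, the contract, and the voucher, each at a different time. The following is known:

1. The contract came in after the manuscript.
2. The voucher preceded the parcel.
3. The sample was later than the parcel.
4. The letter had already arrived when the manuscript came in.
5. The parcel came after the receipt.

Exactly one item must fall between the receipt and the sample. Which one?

the parcel

Tracing the constraints gives the receipt → the parcel → the sample, so the parcel sits after the receipt and before the sample.
No other item is forced both after the receipt and before the sample.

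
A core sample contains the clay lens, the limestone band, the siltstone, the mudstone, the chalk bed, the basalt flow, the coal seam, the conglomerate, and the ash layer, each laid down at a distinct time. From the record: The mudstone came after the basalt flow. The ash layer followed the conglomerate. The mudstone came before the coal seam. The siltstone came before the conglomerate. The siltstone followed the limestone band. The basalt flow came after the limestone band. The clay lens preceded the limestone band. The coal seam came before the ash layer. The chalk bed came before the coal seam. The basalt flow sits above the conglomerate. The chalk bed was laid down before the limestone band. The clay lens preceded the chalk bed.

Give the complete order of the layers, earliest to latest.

The constraints fix every adjacent pair, so only one ordering works:
the clay lens → the chalk bed → the limestone band → the siltstone → the conglomerate → the basalt flow → the mudstone → the coal seam → the ash layer.

the clay lens, the chalk bed, the limestone band, the siltstone, the conglomerate, the basalt flow, the mudstone, the coal seam, the ash layer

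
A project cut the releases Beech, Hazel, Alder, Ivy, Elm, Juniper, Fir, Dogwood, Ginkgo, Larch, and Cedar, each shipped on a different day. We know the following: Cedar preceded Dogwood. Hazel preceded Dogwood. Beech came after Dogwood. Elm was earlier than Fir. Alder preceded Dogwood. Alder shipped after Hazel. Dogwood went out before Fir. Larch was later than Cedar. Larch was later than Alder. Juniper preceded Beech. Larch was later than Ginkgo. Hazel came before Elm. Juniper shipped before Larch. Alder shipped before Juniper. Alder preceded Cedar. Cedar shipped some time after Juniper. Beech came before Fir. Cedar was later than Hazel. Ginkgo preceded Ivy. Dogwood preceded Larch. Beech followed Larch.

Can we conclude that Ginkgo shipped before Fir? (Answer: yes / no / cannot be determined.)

yes

Chain the constraints: Ginkgo → Larch → Beech → Fir. Each link is directly stated, so Ginkgo comes before Fir.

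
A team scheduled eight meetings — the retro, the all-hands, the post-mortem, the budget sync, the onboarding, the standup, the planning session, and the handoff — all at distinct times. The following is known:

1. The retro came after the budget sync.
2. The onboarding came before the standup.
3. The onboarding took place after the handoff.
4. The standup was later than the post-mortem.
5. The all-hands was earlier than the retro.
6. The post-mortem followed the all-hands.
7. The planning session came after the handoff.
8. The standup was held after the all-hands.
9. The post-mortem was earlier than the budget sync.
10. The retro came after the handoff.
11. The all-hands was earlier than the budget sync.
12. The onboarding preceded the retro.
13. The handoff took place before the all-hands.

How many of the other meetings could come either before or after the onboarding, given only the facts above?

4

Forced before the onboarding: the handoff; forced after the onboarding: the retro and the standup.
That leaves the all-hands, the budget sync, the planning session, and the post-mortem with no forced order relative to the onboarding — 4.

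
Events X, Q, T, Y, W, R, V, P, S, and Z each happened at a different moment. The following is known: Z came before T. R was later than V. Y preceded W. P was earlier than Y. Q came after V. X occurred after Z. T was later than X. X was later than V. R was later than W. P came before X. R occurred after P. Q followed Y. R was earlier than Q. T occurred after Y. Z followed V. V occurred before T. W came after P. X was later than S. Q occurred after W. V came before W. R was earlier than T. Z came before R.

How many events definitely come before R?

Directly stated before R: P, V, W, and Z.
Y reaches R via Y → W → R.
No chain forces Q (or any of the others) ahead of R.
That's P, V, W, Y, and Z — 5 in all.

5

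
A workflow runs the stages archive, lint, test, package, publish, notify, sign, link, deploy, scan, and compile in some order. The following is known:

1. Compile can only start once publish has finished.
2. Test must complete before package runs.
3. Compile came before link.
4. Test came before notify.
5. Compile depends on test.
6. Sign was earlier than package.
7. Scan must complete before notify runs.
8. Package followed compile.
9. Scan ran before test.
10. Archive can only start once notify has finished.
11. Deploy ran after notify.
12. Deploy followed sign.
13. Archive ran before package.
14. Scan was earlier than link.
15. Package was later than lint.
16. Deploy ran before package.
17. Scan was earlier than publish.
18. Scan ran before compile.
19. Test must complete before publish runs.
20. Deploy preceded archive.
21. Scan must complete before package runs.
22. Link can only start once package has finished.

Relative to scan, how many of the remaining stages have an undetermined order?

Forced after scan: archive, compile, deploy, link, notify, package, publish, and test.
That leaves lint and sign with no forced order relative to scan — 2.

2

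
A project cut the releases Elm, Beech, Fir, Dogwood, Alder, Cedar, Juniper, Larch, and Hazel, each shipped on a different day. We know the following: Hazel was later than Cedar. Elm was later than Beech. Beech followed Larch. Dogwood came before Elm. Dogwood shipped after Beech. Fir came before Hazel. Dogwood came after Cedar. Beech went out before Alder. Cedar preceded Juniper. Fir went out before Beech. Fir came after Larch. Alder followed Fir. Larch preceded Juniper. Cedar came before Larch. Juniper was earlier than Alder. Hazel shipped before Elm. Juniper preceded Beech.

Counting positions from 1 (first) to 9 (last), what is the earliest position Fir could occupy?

Cedar and Larch must both come before Fir — 2 forced predecessors.
Nothing else is forced ahead of Fir, so its earliest slot is position 2 + 1 = 3.

3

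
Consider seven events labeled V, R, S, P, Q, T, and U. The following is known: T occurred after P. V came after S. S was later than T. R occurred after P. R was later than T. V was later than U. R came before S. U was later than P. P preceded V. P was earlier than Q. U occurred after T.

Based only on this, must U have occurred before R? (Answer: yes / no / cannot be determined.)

No chain of stated constraints runs from U to R, and none runs from R to U either.
So the relative order of U and R is not fixed by the given facts.

cannot be determined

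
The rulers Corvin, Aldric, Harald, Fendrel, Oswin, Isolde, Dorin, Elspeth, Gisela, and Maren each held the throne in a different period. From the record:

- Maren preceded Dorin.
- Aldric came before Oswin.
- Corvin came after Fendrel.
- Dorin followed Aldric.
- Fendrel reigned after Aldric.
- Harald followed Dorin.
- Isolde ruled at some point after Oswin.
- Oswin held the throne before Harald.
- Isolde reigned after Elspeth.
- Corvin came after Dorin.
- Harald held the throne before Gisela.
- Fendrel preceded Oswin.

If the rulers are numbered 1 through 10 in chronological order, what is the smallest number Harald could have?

Aldric, Dorin, Fendrel, Maren, and Oswin must all come before Harald — 5 forced predecessors.
Nothing else is forced ahead of Harald, so their earliest slot is position 5 + 1 = 6.

6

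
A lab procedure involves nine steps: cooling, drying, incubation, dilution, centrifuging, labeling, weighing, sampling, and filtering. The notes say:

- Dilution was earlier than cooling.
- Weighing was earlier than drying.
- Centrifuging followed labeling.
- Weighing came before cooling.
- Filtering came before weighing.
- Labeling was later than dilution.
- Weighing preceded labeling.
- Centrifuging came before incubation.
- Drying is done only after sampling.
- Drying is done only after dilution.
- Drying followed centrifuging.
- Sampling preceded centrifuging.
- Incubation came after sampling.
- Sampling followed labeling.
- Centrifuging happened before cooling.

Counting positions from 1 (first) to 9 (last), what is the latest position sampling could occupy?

5

Sampling must come before centrifuging, cooling, drying, and incubation — 4 steps forced after it.
Everything else can be placed before sampling in some valid order, so sampling can sit as late as position 9 − 4 = 5.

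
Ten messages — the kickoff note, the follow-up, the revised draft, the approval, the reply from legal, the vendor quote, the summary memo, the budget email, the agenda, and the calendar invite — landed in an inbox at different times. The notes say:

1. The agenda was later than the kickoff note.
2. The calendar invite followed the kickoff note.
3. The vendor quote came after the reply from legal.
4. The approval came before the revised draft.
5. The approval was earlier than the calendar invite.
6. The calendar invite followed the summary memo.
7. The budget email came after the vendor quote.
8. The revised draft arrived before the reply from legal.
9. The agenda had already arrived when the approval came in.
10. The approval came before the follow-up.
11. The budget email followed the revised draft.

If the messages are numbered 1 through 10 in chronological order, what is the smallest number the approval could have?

3

The agenda and the kickoff note must both come before the approval — 2 forced predecessors.
Nothing else is forced ahead of the approval, so its earliest slot is position 2 + 1 = 3.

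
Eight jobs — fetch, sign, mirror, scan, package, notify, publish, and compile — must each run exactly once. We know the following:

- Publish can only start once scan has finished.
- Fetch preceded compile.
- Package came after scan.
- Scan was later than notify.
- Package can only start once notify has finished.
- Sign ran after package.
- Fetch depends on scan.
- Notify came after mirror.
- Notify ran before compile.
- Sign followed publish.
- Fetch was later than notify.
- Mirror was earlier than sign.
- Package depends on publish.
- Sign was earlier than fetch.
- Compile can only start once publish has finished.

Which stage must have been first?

mirror

Mirror has a chain of constraints placing it before every other stage, so mirror must be first.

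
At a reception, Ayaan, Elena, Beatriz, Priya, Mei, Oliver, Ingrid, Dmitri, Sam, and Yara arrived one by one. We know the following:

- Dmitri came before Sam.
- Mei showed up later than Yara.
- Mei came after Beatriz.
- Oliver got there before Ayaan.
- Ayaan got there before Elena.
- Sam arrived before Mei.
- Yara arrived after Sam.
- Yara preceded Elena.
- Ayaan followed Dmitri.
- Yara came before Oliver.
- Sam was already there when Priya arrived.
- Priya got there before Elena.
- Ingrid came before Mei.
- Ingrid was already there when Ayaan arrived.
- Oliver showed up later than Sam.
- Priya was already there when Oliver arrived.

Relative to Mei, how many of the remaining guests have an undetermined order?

4

Forced before Mei: Beatriz, Dmitri, Ingrid, Sam, and Yara.
That leaves Ayaan, Elena, Oliver, and Priya with no forced order relative to Mei — 4.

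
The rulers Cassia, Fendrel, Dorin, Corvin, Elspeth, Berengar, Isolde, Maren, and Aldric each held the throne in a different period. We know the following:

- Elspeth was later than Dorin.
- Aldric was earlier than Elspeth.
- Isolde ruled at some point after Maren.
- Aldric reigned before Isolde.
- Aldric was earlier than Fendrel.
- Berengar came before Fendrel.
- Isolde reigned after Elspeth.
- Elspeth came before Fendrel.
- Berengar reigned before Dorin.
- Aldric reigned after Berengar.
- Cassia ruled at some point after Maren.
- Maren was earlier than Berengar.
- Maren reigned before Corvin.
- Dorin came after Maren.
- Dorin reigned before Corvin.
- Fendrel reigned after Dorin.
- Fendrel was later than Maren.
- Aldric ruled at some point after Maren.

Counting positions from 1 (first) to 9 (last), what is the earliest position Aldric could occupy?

3

Berengar and Maren must both come before Aldric — 2 forced predecessors.
Nothing else is forced ahead of Aldric, so their earliest slot is position 2 + 1 = 3.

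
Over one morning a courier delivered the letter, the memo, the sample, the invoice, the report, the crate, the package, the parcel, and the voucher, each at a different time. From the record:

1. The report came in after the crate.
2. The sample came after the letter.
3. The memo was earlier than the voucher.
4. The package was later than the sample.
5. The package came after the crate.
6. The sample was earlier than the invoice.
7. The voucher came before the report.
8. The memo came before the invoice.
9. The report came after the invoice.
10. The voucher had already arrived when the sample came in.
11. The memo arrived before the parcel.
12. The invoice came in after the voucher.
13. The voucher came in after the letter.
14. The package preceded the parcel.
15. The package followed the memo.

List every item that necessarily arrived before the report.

Directly stated before the report: the crate, the invoice, and the voucher.
The letter reaches the report via the letter → the voucher → the report.
The memo reaches the report via the memo → the invoice → the report.
The sample reaches the report via the sample → the invoice → the report.
No chain forces the package (or any of the others) ahead of the report.

the crate, the invoice, the letter, the memo, the sample, the voucher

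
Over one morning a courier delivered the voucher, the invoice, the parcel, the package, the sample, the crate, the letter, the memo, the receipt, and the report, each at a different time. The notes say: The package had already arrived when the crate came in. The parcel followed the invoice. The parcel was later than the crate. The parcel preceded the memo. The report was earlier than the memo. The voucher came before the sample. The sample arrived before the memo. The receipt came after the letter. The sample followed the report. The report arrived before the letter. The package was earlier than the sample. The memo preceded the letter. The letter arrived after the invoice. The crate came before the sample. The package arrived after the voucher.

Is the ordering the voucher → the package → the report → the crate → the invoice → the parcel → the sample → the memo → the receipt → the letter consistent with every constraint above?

no

The constraints require the letter before the receipt, but in the proposed sequence the receipt appears ahead of the letter. That one violation is enough.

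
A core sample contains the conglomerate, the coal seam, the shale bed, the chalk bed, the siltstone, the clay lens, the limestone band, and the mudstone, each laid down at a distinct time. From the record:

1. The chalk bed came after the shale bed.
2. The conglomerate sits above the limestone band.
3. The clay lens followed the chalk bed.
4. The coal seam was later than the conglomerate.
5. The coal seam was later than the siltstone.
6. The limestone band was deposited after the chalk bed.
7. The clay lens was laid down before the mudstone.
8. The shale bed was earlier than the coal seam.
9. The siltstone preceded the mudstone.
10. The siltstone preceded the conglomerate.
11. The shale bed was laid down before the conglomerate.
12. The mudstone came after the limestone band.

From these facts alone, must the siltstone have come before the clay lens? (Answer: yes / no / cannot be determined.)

cannot be determined

No chain of stated constraints runs from the siltstone to the clay lens, and none runs from the clay lens to the siltstone either.
So the relative order of the siltstone and the clay lens is not fixed by the given facts.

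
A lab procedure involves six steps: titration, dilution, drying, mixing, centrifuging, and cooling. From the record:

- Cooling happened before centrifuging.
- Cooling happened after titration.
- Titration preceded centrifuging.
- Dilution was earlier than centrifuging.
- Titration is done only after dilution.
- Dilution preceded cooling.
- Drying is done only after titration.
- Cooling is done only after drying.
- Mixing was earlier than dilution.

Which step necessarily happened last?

Every other step has a chain of constraints placing it before centrifuging, so centrifuging is last.

centrifuging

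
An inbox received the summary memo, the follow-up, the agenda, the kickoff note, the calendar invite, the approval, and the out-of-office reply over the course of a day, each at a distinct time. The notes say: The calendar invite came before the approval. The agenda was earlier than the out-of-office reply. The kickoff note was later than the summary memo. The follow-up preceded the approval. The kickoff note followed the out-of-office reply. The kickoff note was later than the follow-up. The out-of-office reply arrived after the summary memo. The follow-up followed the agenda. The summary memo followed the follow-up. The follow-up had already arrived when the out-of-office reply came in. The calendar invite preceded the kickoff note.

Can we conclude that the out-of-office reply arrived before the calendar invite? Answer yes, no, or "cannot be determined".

cannot be determined

No chain of stated constraints runs from the out-of-office reply to the calendar invite, and none runs from the calendar invite to the out-of-office reply either.
So the relative order of the out-of-office reply and the calendar invite is not fixed by the given facts.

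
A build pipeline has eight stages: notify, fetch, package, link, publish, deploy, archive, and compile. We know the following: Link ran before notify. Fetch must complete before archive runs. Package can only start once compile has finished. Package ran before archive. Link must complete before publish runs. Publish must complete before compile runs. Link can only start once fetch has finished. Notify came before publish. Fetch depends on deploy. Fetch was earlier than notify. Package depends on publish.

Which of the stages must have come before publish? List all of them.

deploy, fetch, link, notify

Directly stated before publish: link and notify.
Deploy reaches publish via deploy → fetch → link → publish.
Fetch reaches publish via fetch → link → publish.
No chain forces archive (or any of the others) ahead of publish.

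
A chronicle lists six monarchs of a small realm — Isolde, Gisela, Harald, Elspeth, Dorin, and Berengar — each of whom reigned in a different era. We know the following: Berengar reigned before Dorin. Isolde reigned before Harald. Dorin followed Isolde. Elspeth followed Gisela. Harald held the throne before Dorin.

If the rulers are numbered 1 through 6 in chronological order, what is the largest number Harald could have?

Harald must come before Dorin — 1 ruler forced after them.
Everything else can be placed before Harald in some valid order, so Harald can sit as late as position 6 − 1 = 5.

5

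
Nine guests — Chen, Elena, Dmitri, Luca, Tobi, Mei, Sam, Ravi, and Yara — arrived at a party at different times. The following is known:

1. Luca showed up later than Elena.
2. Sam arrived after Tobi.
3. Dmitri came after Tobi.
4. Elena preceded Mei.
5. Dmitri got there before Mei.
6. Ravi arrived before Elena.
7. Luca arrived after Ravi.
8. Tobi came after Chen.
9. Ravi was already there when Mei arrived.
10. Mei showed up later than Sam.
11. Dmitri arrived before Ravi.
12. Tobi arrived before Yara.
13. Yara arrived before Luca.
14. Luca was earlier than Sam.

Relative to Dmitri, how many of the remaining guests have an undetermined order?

Forced before Dmitri: Chen and Tobi; forced after Dmitri: Elena, Luca, Mei, Ravi, and Sam.
That leaves Yara with no forced order relative to Dmitri — 1.

1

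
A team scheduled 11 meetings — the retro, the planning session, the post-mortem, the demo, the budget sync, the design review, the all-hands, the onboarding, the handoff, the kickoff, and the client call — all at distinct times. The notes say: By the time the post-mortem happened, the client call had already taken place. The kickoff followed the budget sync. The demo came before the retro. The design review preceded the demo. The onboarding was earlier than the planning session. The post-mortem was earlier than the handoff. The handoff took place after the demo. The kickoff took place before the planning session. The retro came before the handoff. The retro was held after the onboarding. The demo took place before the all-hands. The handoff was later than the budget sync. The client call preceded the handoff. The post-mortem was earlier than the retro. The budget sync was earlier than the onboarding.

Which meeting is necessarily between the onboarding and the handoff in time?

the retro

Tracing the constraints gives the onboarding → the retro → the handoff, so the retro sits after the onboarding and before the handoff.
No other meeting is forced both after the onboarding and before the handoff.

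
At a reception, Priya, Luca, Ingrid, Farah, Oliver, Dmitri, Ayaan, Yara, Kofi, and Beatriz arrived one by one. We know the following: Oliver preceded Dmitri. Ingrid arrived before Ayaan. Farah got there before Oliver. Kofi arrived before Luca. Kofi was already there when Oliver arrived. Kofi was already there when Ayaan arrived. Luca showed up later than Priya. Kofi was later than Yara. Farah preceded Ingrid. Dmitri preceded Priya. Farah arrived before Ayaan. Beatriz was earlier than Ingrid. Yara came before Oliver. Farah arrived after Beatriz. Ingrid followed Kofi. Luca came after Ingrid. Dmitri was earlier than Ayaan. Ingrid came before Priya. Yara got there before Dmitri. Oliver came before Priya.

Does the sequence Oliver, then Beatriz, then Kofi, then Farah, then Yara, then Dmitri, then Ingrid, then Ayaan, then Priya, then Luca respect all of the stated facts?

no

The constraints require Yara before Kofi, but in the proposed sequence Kofi appears ahead of Yara. That one violation is enough.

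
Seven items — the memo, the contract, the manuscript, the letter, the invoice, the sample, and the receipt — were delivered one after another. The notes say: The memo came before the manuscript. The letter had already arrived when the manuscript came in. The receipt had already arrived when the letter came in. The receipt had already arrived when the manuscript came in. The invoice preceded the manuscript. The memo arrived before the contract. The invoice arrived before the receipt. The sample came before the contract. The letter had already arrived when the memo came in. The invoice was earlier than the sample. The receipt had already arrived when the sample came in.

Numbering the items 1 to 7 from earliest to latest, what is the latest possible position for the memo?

5

The memo must come before the contract and the manuscript — 2 items forced after it.
Everything else can be placed before the memo in some valid order, so the memo can sit as late as position 7 − 2 = 5.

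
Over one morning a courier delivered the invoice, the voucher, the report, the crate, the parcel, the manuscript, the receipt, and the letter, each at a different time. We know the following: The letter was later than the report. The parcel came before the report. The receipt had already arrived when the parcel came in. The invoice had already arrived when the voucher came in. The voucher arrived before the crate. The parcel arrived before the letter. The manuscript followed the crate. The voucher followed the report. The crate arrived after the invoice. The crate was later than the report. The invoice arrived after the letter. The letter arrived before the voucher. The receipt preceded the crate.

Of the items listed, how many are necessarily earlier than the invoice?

Directly stated before the invoice: the letter.
The parcel reaches the invoice via the parcel → the letter → the invoice.
The receipt reaches the invoice via the receipt → the parcel → the letter → the invoice.
The report reaches the invoice via the report → the letter → the invoice.
That's the letter, the parcel, the receipt, and the report — 4 in all.

4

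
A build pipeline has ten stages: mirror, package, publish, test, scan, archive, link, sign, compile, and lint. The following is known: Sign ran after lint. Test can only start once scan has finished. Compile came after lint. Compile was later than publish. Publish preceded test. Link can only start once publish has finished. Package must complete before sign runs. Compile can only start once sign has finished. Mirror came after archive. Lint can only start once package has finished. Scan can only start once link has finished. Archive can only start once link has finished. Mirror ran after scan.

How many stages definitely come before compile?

Directly stated before compile: lint, publish, and sign.
Package reaches compile via package → lint → compile.
No chain forces test (or any of the others) ahead of compile.
That's lint, package, publish, and sign — 4 in all.

4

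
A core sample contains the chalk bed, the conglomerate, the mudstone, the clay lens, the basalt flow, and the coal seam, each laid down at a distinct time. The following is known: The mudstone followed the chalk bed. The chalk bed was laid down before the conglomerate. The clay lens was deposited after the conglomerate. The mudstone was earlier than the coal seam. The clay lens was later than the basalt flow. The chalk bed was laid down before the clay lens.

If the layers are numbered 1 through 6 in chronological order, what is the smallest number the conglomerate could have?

The chalk bed must come before the conglomerate — 1 forced predecessor.
Nothing else is forced ahead of the conglomerate, so its earliest slot is position 1 + 1 = 2.

2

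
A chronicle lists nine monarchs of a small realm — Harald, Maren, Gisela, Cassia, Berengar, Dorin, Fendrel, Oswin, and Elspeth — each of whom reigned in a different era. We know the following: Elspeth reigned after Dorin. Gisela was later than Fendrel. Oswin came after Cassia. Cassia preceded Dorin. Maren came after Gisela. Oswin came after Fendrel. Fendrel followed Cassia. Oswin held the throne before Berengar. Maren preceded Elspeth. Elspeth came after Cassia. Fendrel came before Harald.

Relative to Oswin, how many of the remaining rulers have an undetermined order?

Forced before Oswin: Cassia and Fendrel; forced after Oswin: Berengar.
That leaves Dorin, Elspeth, Gisela, Harald, and Maren with no forced order relative to Oswin — 5.

5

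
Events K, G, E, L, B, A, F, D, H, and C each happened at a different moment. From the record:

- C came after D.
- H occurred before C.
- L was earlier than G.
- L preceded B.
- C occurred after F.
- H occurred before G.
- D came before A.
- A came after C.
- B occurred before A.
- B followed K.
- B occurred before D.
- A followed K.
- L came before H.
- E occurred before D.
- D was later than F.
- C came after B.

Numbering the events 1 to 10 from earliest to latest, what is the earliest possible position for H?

2

L must come before H — 1 forced predecessor.
Nothing else is forced ahead of H, so its earliest slot is position 1 + 1 = 2.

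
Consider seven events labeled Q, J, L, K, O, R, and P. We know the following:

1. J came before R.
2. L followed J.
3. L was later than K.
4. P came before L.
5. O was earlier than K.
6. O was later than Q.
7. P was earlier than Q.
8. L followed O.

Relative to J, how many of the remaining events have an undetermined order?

Forced after J: L and R.
That leaves K, O, P, and Q with no forced order relative to J — 4.

4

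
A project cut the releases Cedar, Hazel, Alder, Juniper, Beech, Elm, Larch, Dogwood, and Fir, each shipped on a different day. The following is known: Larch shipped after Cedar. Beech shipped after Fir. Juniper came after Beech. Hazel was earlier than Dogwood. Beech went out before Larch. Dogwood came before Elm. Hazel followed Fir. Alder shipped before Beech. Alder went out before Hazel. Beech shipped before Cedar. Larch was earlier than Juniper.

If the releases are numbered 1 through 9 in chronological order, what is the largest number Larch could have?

8

Larch must come before Juniper — 1 release forced after it.
Everything else can be placed before Larch in some valid order, so Larch can sit as late as position 9 − 1 = 8.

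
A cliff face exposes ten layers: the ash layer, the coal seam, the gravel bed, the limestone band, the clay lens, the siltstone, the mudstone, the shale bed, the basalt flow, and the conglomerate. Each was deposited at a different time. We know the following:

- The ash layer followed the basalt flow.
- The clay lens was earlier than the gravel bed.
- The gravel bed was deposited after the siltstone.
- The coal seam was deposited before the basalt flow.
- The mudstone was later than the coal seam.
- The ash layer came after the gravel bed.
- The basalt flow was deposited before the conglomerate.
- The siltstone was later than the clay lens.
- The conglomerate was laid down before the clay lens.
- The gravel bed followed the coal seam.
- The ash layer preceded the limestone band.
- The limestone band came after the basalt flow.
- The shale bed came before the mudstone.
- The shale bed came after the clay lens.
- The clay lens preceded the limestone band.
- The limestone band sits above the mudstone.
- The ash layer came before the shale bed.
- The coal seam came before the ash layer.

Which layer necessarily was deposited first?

The coal seam has a chain of constraints placing it before every other layer, so the coal seam must be first.

the coal seam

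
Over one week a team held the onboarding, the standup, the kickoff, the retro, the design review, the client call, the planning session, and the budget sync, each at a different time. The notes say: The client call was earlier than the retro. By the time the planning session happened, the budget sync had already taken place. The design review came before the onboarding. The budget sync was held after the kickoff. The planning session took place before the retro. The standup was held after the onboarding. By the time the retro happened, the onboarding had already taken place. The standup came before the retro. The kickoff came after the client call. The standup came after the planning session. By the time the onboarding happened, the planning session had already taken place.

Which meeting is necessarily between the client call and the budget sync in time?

the kickoff

Tracing the constraints gives the client call → the kickoff → the budget sync, so the kickoff sits after the client call and before the budget sync.
No other meeting is forced both after the client call and before the budget sync.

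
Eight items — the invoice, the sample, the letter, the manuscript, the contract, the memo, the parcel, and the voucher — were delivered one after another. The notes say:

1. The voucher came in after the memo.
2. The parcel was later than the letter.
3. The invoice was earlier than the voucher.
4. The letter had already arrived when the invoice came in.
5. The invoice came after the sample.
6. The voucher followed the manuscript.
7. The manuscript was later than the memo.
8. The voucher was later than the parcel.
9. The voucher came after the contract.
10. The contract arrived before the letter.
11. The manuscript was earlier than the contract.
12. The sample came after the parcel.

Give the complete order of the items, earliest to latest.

the memo, the manuscript, the contract, the letter, the parcel, the sample, the invoice, the voucher

The constraints fix every adjacent pair, so only one ordering works:
the memo → the manuscript → the contract → the letter → the parcel → the sample → the invoice → the voucher.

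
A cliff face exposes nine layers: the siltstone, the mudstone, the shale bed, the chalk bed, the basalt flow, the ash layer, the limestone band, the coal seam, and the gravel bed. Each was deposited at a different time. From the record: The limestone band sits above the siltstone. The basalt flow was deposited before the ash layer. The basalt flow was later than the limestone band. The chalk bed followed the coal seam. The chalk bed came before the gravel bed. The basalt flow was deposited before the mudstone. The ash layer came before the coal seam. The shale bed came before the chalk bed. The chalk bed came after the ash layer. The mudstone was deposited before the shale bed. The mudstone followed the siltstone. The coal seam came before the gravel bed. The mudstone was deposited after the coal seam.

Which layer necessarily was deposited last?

the gravel bed

Every other layer has a chain of constraints placing it before the gravel bed, so the gravel bed is last.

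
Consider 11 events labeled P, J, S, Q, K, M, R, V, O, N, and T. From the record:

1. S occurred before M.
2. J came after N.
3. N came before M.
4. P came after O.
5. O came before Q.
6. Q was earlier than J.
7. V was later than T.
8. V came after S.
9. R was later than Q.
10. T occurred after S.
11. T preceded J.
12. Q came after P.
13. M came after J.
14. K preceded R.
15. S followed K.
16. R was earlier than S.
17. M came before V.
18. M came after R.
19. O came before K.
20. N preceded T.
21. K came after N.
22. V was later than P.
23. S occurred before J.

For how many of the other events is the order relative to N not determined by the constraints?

Forced after N: J, K, M, R, S, T, and V.
That leaves O, P, and Q with no forced order relative to N — 3.

3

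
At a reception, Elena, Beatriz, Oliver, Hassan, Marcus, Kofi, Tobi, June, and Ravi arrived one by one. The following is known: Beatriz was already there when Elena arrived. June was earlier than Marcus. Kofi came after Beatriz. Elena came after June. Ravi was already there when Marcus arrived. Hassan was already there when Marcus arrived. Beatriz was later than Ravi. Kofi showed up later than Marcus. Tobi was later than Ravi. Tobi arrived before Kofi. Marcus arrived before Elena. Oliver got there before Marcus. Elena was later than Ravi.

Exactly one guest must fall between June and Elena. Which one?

Marcus

Tracing the constraints gives June → Marcus → Elena, so Marcus sits after June and before Elena.
No other guest is forced both after June and before Elena.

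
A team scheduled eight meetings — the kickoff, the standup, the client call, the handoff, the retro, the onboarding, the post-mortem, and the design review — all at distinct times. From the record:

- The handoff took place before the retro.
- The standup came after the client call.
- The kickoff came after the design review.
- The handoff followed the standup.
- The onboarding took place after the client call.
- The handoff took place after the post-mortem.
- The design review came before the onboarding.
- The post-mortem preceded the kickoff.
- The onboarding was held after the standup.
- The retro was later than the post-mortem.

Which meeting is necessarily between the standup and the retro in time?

the handoff

Tracing the constraints gives the standup → the handoff → the retro, so the handoff sits after the standup and before the retro.
No other meeting is forced both after the standup and before the retro.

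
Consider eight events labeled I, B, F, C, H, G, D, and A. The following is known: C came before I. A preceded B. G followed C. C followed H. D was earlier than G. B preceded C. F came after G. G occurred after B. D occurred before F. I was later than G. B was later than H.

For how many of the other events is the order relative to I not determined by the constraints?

1

Forced before I: A, B, C, D, G, and H.
That leaves F with no forced order relative to I — 1.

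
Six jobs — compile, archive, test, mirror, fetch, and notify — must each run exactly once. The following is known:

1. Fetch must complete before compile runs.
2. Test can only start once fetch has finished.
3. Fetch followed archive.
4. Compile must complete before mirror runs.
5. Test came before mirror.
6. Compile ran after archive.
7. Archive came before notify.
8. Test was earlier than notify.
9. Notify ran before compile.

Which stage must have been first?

Archive has a chain of constraints placing it before every other stage, so archive must be first.

archive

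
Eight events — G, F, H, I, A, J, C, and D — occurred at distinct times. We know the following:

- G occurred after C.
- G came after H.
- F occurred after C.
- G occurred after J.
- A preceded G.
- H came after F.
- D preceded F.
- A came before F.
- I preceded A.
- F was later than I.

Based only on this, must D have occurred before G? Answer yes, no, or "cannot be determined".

yes

Chain the constraints: D → F → H → G. Each link is directly stated, so D comes before G.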